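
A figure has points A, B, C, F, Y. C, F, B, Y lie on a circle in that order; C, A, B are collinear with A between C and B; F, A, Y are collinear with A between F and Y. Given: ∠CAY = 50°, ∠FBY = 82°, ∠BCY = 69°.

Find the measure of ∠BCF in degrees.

1. ∠BAF = 50°  [vertical angles at A]
2. ∠CYF = 61°  [△CAY]
3. ∠FCY = 98°  [cyclic CFBY, opposite ∠C+∠B]
4. ∠CAF = 130°  [linear pair at A on CB]
5. ∠CFY = 21°  [△CFY]
6. ∠BCF = 29°  [△CAF]

∠BCF = 29°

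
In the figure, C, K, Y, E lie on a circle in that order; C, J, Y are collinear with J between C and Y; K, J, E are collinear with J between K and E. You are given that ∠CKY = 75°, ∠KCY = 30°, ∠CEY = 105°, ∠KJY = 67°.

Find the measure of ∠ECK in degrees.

∠ECK = 68°

1. ∠CYK = 75°  [△CKY]
2. ∠CJK = 113°  [linear pair at J on CY]
3. ∠CEK = 75°  [same arc CK]
4. ∠CKE = 37°  [△CJK]
5. ∠ECK = 68°  [△CKE]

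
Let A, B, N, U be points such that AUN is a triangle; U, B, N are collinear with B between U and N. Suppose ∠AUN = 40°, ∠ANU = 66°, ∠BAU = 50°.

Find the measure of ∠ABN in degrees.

∠ABN = 90°

1. ∠AUB = 40°  [B on ray UN]
2. ∠ABU = 90°  [△AUB]
3. ∠ABN = 90°  [linear pair at B on UN]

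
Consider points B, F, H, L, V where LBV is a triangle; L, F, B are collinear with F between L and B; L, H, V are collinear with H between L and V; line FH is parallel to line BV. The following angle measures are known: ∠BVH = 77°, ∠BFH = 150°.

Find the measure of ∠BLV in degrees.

1. ∠BVL = 77°  [H on ray VL]
2. ∠HFL = 30°  [linear pair at F on LB]
3. ∠FHL = 77°  [FH∥BV, corresponding at H]
4. ∠FLH = 73°  [△LFH]
5. ∠BLV = 73°  [F on LB, H on LV]

∠BLV = 73°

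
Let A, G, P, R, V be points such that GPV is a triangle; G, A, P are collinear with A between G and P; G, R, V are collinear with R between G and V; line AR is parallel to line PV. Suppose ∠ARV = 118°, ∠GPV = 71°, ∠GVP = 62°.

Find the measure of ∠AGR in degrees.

∠AGR = 47°

1. ∠ARG = 62°  [linear pair at R on GV]
2. ∠GAR = 71°  [AR∥PV, corresponding at A]
3. ∠AGR = 47°  [△GAR]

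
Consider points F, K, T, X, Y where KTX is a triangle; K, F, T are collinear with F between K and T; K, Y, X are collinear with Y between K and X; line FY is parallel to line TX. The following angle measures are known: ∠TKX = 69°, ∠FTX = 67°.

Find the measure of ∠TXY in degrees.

1. ∠KTX = 67°  [F on ray TK]
2. ∠KXT = 44°  [△KTX]
3. ∠TXY = 44°  [Y on ray XK]

∠TXY = 44°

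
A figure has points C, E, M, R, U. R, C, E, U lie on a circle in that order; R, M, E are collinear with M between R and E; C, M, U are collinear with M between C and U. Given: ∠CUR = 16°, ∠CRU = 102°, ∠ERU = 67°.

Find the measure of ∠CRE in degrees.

1. ∠CEU = 78°  [cyclic RCEU, opposite ∠R+∠E]
2. ∠ECU = 67°  [same arc EU]
3. ∠CUE = 35°  [△CEU]
4. ∠CRE = 35°  [same arc CE]

∠CRE = 35°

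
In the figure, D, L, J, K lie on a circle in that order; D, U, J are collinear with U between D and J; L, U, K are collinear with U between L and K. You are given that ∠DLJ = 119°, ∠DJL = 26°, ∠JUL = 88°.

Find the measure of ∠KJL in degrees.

1. ∠JDL = 35°  [△DLJ]
2. ∠JLK = 66°  [△LUJ]
3. ∠JKL = 35°  [same arc LJ]
4. ∠KJL = 79°  [△LJK]

∠KJL = 79°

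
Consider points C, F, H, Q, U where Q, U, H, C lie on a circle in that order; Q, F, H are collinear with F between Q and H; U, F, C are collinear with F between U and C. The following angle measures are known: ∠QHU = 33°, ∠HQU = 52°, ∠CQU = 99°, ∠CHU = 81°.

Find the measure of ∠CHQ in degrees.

1. ∠QCU = 33°  [same arc QU]
2. ∠CUQ = 48°  [△QUC]
3. ∠CHQ = 48°  [same arc QC]

∠CHQ = 48°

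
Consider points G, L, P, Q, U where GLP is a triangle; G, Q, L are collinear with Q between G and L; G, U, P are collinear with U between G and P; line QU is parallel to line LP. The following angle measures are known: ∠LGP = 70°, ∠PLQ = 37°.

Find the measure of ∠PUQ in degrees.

∠PUQ = 107°

1. ∠GLP = 37°  [Q on ray LG]
2. ∠GPL = 73°  [△GLP]
3. ∠GUQ = 73°  [QU∥LP, corresponding at U]
4. ∠PUQ = 107°  [linear pair at U on GP]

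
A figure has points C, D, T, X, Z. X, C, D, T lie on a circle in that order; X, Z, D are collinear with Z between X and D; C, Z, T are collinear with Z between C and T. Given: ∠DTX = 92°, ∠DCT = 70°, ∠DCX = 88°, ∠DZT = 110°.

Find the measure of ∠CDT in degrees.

∠CDT = 58°

1. ∠DXT = 70°  [same arc DT]
2. ∠TDX = 18°  [△XDT]
3. ∠CTD = 52°  [△DZT]
4. ∠CDT = 58°  [△CDT]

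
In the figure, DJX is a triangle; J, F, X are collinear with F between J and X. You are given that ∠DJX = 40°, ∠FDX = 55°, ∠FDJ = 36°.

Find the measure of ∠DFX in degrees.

1. ∠DJF = 40°  [F on ray JX]
2. ∠DFJ = 104°  [△DJF]
3. ∠DFX = 76°  [linear pair at F on JX]

∠DFX = 76°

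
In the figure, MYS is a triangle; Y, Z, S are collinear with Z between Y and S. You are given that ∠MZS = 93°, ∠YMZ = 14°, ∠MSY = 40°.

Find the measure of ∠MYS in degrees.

∠MYS = 79°

1. ∠MZY = 87°  [linear pair at Z on YS]
2. ∠MYZ = 79°  [△MYZ]
3. ∠MYS = 79°  [Z on ray YS]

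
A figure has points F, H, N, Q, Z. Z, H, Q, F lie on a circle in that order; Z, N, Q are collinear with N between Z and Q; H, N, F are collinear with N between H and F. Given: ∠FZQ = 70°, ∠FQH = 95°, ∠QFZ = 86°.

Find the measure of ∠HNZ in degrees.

∠HNZ = 141°

1. ∠FHQ = 70°  [same arc QF]
2. ∠FQZ = 24°  [△ZQF]
3. ∠HFQ = 15°  [△HQF]
4. ∠FHZ = 24°  [same arc ZF]
5. ∠HZQ = 15°  [same arc HQ]
6. ∠HNZ = 141°  [△ZNH]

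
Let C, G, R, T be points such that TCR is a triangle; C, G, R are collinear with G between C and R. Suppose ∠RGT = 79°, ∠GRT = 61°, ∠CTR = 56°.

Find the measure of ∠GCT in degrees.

∠GCT = 63°

1. ∠CRT = 61°  [G on ray RC]
2. ∠RCT = 63°  [△TCR]
3. ∠GCT = 63°  [G on ray CR]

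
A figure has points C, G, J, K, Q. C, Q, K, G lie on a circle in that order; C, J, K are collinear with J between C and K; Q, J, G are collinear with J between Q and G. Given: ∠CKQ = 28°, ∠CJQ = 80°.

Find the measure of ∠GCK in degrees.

∠GCK = 52°

1. ∠CGQ = 28°  [same arc CQ]
2. ∠GJK = 80°  [vertical angles at J]
3. ∠CJG = 100°  [linear pair at J on CK]
4. ∠GCK = 52°  [△CJG]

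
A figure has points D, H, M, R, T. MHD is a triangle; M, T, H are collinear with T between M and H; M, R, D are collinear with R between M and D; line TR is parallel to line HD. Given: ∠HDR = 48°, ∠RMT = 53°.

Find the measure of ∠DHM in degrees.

1. ∠HDM = 48°  [R on ray DM]
2. ∠DMH = 53°  [T on MH, R on MD]
3. ∠DHM = 79°  [△MHD]

∠DHM = 79°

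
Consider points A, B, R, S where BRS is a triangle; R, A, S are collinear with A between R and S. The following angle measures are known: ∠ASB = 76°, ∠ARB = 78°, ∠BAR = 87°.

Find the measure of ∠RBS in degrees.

∠RBS = 26°

1. ∠BSR = 76°  [A on ray SR]
2. ∠BRS = 78°  [A on ray RS]
3. ∠RBS = 26°  [△BRS]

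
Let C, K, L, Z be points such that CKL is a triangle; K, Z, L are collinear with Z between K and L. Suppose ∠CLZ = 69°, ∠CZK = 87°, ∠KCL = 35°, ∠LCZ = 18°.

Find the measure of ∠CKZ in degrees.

∠CKZ = 76°

1. ∠CLK = 69°  [Z on ray LK]
2. ∠CKL = 76°  [△CKL]
3. ∠CKZ = 76°  [Z on ray KL]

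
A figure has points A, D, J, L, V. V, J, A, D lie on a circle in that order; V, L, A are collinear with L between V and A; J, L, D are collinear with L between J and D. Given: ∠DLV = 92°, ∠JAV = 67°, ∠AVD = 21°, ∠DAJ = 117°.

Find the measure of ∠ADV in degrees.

1. ∠ALJ = 92°  [vertical angles at L]
2. ∠ALD = 88°  [linear pair at L on VA]
3. ∠AJD = 21°  [△JLA]
4. ∠ADJ = 42°  [△JAD]
5. ∠DAV = 50°  [△ALD]
6. ∠ADV = 109°  [△VAD]

∠ADV = 109°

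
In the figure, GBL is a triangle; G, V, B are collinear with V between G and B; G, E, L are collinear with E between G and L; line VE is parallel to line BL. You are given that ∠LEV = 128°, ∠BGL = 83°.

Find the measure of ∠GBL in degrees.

1. ∠GEV = 52°  [linear pair at E on GL]
2. ∠EGV = 83°  [V on GB, E on GL]
3. ∠EVG = 45°  [△GVE]
4. ∠GBL = 45°  [VE∥BL, corresponding at V]

∠GBL = 45°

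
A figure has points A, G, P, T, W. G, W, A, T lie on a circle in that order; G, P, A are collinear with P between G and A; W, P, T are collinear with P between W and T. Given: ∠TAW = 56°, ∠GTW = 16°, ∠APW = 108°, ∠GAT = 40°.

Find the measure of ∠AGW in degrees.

1. ∠TGW = 124°  [cyclic GWAT, opposite ∠G+∠A]
2. ∠GWT = 40°  [△GWT]
3. ∠GPW = 72°  [linear pair at P on GA]
4. ∠AGW = 68°  [△GPW]

∠AGW = 68°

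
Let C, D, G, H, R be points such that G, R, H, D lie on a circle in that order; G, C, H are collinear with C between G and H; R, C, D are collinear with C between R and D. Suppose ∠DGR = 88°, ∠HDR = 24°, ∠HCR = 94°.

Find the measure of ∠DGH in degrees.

1. ∠DHR = 92°  [cyclic GRHD, opposite ∠G+∠H]
2. ∠DRH = 64°  [△RHD]
3. ∠DGH = 64°  [same arc HD]

∠DGH = 64°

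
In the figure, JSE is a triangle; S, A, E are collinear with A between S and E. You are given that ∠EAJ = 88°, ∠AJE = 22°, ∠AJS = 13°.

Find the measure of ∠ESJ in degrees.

1. ∠JAS = 92°  [linear pair at A on SE]
2. ∠ASJ = 75°  [△JSA]
3. ∠ESJ = 75°  [A on ray SE]

∠ESJ = 75°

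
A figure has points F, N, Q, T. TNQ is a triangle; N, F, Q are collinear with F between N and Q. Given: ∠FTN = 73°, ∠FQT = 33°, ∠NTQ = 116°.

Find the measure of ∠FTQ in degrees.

∠FTQ = 43°

1. ∠NQT = 33°  [F on ray QN]
2. ∠QNT = 31°  [△TNQ]
3. ∠FNT = 31°  [F on ray NQ]
4. ∠NFT = 76°  [△TNF]
5. ∠QFT = 104°  [linear pair at F on NQ]
6. ∠FTQ = 43°  [△TFQ]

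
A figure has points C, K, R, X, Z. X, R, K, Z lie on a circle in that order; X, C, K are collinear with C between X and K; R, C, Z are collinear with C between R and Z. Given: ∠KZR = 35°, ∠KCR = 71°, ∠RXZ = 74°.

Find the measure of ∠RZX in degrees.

∠RZX = 70°

1. ∠KXR = 35°  [same arc RK]
2. ∠RCX = 109°  [linear pair at C on XK]
3. ∠XRZ = 36°  [△XCR]
4. ∠RZX = 70°  [△XRZ]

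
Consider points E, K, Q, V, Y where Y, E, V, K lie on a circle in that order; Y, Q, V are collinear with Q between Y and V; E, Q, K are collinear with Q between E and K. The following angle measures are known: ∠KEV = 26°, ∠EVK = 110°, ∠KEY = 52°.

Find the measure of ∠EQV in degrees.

∠EQV = 96°

1. ∠KYV = 26°  [same arc VK]
2. ∠EYK = 70°  [cyclic YEVK, opposite ∠Y+∠V]
3. ∠EKY = 58°  [△YEK]
4. ∠KQY = 96°  [△YQK]
5. ∠EQV = 96°  [vertical angles at Q]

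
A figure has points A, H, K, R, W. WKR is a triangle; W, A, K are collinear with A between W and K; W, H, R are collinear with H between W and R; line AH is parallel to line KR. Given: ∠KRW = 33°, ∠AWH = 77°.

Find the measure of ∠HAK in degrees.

1. ∠AHW = 33°  [AH∥KR, corresponding at H]
2. ∠HAW = 70°  [△WAH]
3. ∠HAK = 110°  [linear pair at A on WK]

∠HAK = 110°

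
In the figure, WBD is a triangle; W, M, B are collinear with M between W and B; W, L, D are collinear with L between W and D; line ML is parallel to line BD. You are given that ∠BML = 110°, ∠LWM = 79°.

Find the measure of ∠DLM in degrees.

∠DLM = 149°

1. ∠LMW = 70°  [linear pair at M on WB]
2. ∠MLW = 31°  [△WML]
3. ∠DLM = 149°  [linear pair at L on WD]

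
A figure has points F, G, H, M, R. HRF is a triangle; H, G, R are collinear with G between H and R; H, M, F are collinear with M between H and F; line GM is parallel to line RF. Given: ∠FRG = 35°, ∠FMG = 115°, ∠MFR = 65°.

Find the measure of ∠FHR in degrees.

1. ∠FRH = 35°  [G on ray RH]
2. ∠HFR = 65°  [M on ray FH]
3. ∠FHR = 80°  [△HRF]

∠FHR = 80°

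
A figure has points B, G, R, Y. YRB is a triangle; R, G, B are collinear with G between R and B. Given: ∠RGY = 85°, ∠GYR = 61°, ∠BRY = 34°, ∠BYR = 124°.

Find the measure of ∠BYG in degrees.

∠BYG = 63°

1. ∠BGY = 95°  [linear pair at G on RB]
2. ∠RBY = 22°  [△YRB]
3. ∠GBY = 22°  [G on ray BR]
4. ∠BYG = 63°  [△YGB]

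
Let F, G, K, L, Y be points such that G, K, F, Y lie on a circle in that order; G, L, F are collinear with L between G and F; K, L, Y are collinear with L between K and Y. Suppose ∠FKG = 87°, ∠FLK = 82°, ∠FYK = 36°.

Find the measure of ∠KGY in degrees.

∠KGY = 77°

1. ∠GLK = 98°  [linear pair at L on GF]
2. ∠FGK = 36°  [same arc KF]
3. ∠GKY = 46°  [△GLK]
4. ∠GFK = 57°  [△GKF]
5. ∠GYK = 57°  [same arc GK]
6. ∠KGY = 77°  [△GKY]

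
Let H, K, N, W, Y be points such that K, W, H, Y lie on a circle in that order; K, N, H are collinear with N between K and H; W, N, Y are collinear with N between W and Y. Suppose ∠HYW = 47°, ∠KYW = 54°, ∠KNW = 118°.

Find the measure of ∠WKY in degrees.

∠WKY = 111°

1. ∠HKW = 47°  [same arc WH]
2. ∠KWY = 15°  [△KNW]
3. ∠WKY = 111°  [△KWY]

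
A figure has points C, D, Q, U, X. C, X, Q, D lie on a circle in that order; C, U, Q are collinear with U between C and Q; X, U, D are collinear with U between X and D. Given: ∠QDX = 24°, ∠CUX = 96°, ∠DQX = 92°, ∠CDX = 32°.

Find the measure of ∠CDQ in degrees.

∠CDQ = 56°

1. ∠QCX = 24°  [same arc XQ]
2. ∠CQX = 32°  [same arc CX]
3. ∠CXQ = 124°  [△CXQ]
4. ∠CDQ = 56°  [cyclic CXQD, opposite ∠X+∠D]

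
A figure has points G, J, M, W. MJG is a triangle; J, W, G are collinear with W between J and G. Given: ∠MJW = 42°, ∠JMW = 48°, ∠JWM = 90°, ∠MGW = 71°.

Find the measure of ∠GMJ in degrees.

1. ∠GJM = 42°  [W on ray JG]
2. ∠JGM = 71°  [W on ray GJ]
3. ∠GMJ = 67°  [△MJG]

∠GMJ = 67°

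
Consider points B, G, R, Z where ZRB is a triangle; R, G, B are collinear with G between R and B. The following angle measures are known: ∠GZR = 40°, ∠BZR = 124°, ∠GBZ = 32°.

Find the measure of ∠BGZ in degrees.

1. ∠RBZ = 32°  [G on ray BR]
2. ∠BRZ = 24°  [△ZRB]
3. ∠GRZ = 24°  [G on ray RB]
4. ∠RGZ = 116°  [△ZRG]
5. ∠BGZ = 64°  [linear pair at G on RB]

∠BGZ = 64°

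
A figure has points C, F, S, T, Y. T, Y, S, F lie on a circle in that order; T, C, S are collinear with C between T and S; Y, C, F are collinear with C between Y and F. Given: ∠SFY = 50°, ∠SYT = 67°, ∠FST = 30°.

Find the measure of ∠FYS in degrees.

∠FYS = 37°

1. ∠SFT = 113°  [cyclic TYSF, opposite ∠Y+∠F]
2. ∠FTS = 37°  [△TSF]
3. ∠FYS = 37°  [same arc SF]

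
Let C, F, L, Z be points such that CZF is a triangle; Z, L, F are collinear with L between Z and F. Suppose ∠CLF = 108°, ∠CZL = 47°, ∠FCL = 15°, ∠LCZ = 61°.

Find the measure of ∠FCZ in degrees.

∠FCZ = 76°

1. ∠CFL = 57°  [△CLF]
2. ∠CZF = 47°  [L on ray ZF]
3. ∠CFZ = 57°  [L on ray FZ]
4. ∠FCZ = 76°  [△CZF]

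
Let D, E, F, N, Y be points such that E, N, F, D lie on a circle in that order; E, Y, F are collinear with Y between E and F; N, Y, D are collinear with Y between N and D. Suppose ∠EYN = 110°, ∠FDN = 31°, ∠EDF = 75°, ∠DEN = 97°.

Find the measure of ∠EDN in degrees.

∠EDN = 44°

1. ∠DYF = 110°  [vertical angles at Y]
2. ∠DFE = 39°  [△FYD]
3. ∠DEF = 66°  [△EFD]
4. ∠DYE = 70°  [linear pair at Y on EF]
5. ∠EDN = 44°  [△EYD]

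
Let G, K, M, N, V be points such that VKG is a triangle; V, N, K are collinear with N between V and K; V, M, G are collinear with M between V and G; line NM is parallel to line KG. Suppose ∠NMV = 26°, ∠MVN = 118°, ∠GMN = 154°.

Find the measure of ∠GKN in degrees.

1. ∠MNV = 36°  [△VNM]
2. ∠KNM = 144°  [linear pair at N on VK]
3. ∠GKN = 36°  [NM∥KG, co-interior at K–N]

∠GKN = 36°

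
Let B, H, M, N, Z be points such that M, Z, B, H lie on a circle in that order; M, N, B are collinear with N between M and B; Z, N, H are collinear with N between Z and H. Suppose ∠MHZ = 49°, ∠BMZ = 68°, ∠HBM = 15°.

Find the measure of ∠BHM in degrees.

1. ∠MBZ = 49°  [same arc MZ]
2. ∠BZM = 63°  [△MZB]
3. ∠BHM = 117°  [cyclic MZBH, opposite ∠Z+∠H]

∠BHM = 117°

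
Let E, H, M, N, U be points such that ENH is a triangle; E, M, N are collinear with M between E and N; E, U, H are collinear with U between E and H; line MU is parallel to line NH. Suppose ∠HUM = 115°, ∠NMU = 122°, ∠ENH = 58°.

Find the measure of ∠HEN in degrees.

∠HEN = 57°

1. ∠EUM = 65°  [linear pair at U on EH]
2. ∠EMU = 58°  [linear pair at M on EN]
3. ∠MEU = 57°  [△EMU]
4. ∠HEN = 57°  [M on EN, U on EH]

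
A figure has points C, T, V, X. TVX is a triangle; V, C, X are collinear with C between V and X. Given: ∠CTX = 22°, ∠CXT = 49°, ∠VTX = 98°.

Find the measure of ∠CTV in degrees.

∠CTV = 76°

1. ∠TCX = 109°  [△TCX]
2. ∠TXV = 49°  [C on ray XV]
3. ∠TVX = 33°  [△TVX]
4. ∠TCV = 71°  [linear pair at C on VX]
5. ∠CVT = 33°  [C on ray VX]
6. ∠CTV = 76°  [△TVC]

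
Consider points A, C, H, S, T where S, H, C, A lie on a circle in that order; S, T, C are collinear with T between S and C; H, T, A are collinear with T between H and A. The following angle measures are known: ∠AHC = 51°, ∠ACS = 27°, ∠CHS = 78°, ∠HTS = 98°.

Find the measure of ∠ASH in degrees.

∠ASH = 106°

1. ∠ASC = 51°  [same arc CA]
2. ∠AHS = 27°  [same arc SA]
3. ∠ATC = 98°  [vertical angles at T]
4. ∠ATS = 82°  [linear pair at T on SC]
5. ∠HAS = 47°  [△STA]
6. ∠ASH = 106°  [△SHA]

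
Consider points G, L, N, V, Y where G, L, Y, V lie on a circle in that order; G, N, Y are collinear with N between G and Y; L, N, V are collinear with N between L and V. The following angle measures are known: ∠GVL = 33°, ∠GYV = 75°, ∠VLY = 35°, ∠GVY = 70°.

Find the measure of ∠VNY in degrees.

1. ∠GYL = 33°  [same arc GL]
2. ∠GLV = 75°  [same arc GV]
3. ∠GLY = 110°  [cyclic GLYV, opposite ∠L+∠V]
4. ∠LGY = 37°  [△GLY]
5. ∠GNL = 68°  [△GNL]
6. ∠VNY = 68°  [vertical angles at N]

∠VNY = 68°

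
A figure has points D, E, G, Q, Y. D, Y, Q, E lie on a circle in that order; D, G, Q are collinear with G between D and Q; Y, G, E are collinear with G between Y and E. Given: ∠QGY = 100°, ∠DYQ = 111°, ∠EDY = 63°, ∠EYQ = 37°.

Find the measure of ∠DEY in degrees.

1. ∠DGE = 100°  [vertical angles at G]
2. ∠EDQ = 37°  [same arc QE]
3. ∠DEY = 43°  [△DGE]

∠DEY = 43°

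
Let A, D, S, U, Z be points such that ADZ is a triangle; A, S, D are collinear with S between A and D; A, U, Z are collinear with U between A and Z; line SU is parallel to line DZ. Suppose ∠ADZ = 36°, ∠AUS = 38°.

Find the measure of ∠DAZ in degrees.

∠DAZ = 106°

1. ∠ASU = 36°  [SU∥DZ, corresponding at S]
2. ∠SAU = 106°  [△ASU]
3. ∠DAZ = 106°  [S on AD, U on AZ]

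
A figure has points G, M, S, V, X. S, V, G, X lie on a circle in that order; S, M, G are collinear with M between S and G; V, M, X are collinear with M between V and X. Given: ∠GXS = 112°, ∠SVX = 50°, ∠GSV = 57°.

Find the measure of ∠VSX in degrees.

1. ∠GVS = 68°  [cyclic SVGX, opposite ∠V+∠X]
2. ∠SGV = 55°  [△SVG]
3. ∠SXV = 55°  [same arc SV]
4. ∠VSX = 75°  [△SVX]

∠VSX = 75°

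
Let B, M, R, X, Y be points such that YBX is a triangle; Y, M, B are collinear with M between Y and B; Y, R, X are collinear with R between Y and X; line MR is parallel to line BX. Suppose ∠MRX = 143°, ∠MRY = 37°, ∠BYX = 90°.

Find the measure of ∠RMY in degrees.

1. ∠BXY = 37°  [MR∥BX, corresponding at R]
2. ∠XBY = 53°  [△YBX]
3. ∠RMY = 53°  [MR∥BX, corresponding at M]

∠RMY = 53°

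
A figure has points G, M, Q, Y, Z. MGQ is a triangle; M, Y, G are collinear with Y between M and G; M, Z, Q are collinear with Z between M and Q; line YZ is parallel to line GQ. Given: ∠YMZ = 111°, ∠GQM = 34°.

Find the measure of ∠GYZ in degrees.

∠GYZ = 145°

1. ∠GMQ = 111°  [Y on MG, Z on MQ]
2. ∠MGQ = 35°  [△MGQ]
3. ∠MYZ = 35°  [YZ∥GQ, corresponding at Y]
4. ∠GYZ = 145°  [linear pair at Y on MG]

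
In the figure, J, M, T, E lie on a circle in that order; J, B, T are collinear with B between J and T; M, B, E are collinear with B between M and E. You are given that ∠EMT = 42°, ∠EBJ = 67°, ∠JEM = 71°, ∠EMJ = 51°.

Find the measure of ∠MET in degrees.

1. ∠EBT = 113°  [linear pair at B on JT]
2. ∠ETJ = 51°  [same arc JE]
3. ∠MET = 16°  [△TBE]

∠MET = 16°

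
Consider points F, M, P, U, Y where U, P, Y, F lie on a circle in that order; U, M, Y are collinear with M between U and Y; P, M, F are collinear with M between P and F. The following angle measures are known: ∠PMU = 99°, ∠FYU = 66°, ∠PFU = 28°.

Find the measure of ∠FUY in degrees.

∠FUY = 71°

1. ∠FMY = 99°  [vertical angles at M]
2. ∠FMU = 81°  [linear pair at M on UY]
3. ∠FUY = 71°  [△UMF]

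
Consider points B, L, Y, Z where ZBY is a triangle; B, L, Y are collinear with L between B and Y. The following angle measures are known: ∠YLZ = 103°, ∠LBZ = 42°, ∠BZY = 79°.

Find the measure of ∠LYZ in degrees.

1. ∠YBZ = 42°  [L on ray BY]
2. ∠BYZ = 59°  [△ZBY]
3. ∠LYZ = 59°  [L on ray YB]

∠LYZ = 59°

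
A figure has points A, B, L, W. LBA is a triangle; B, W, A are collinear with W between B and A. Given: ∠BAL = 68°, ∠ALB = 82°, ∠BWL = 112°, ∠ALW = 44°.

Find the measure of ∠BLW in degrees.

∠BLW = 38°

1. ∠ABL = 30°  [△LBA]
2. ∠LBW = 30°  [W on ray BA]
3. ∠BLW = 38°  [△LBW]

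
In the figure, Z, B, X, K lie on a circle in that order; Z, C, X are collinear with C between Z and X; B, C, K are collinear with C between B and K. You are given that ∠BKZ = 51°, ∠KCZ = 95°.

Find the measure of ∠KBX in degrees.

1. ∠BXZ = 51°  [same arc ZB]
2. ∠BCX = 95°  [vertical angles at C]
3. ∠KBX = 34°  [△BCX]

∠KBX = 34°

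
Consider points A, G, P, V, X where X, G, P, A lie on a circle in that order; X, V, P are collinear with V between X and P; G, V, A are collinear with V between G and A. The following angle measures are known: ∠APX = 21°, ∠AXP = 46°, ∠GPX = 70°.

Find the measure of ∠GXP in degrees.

∠GXP = 43°

1. ∠PAX = 113°  [△XPA]
2. ∠PGX = 67°  [cyclic XGPA, opposite ∠G+∠A]
3. ∠GXP = 43°  [△XGP]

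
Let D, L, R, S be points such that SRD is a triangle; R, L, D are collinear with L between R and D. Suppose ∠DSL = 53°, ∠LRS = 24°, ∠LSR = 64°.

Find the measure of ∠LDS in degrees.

1. ∠RLS = 92°  [△SRL]
2. ∠DLS = 88°  [linear pair at L on RD]
3. ∠LDS = 39°  [△SLD]

∠LDS = 39°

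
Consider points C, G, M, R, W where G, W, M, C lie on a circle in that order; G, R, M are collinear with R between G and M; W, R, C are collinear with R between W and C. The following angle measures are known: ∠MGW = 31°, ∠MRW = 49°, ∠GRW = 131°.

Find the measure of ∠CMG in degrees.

1. ∠MCW = 31°  [same arc WM]
2. ∠CRM = 131°  [vertical angles at R]
3. ∠CMG = 18°  [△MRC]

∠CMG = 18°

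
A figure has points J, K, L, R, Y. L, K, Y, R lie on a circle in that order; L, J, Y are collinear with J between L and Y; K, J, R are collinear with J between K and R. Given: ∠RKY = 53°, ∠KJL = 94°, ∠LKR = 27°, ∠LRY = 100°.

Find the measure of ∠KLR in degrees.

∠KLR = 112°

1. ∠RLY = 53°  [same arc YR]
2. ∠RJY = 94°  [vertical angles at J]
3. ∠LJR = 86°  [linear pair at J on LY]
4. ∠KRL = 41°  [△LJR]
5. ∠KLR = 112°  [△LKR]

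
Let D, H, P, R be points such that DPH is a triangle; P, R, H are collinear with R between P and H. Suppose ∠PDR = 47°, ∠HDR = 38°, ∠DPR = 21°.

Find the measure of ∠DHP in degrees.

∠DHP = 74°

1. ∠DRP = 112°  [△DPR]
2. ∠DRH = 68°  [linear pair at R on PH]
3. ∠DHR = 74°  [△DRH]
4. ∠DHP = 74°  [R on ray HP]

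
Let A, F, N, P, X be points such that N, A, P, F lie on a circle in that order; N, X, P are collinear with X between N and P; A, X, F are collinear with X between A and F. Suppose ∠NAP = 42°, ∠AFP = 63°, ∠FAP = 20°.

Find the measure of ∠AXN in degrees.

∠AXN = 95°

1. ∠NFP = 138°  [cyclic NAPF, opposite ∠A+∠F]
2. ∠ANP = 63°  [same arc AP]
3. ∠FNP = 20°  [same arc PF]
4. ∠FPN = 22°  [△NPF]
5. ∠FAN = 22°  [same arc NF]
6. ∠AXN = 95°  [△NXA]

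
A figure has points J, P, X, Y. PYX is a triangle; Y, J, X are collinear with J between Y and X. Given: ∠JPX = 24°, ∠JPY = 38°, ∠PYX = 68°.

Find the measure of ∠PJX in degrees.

∠PJX = 106°

1. ∠JYP = 68°  [J on ray YX]
2. ∠PJY = 74°  [△PYJ]
3. ∠PJX = 106°  [linear pair at J on YX]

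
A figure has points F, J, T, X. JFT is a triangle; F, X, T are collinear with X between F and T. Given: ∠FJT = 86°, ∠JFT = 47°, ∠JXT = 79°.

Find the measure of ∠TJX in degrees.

∠TJX = 54°

1. ∠FTJ = 47°  [△JFT]
2. ∠JTX = 47°  [X on ray TF]
3. ∠TJX = 54°  [△JXT]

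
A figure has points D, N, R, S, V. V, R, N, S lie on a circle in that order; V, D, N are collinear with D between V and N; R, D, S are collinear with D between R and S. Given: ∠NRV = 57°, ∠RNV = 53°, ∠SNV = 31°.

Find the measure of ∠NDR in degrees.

∠NDR = 101°

1. ∠NVR = 70°  [△VRN]
2. ∠SRV = 31°  [same arc VS]
3. ∠RDV = 79°  [△VDR]
4. ∠NDR = 101°  [linear pair at D on VN]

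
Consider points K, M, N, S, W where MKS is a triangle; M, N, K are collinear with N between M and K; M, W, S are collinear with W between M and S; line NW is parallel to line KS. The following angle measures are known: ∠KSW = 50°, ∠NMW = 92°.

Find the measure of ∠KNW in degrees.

1. ∠KSM = 50°  [W on ray SM]
2. ∠KMS = 92°  [N on MK, W on MS]
3. ∠MKS = 38°  [△MKS]
4. ∠MNW = 38°  [NW∥KS, corresponding at N]
5. ∠KNW = 142°  [linear pair at N on MK]

∠KNW = 142°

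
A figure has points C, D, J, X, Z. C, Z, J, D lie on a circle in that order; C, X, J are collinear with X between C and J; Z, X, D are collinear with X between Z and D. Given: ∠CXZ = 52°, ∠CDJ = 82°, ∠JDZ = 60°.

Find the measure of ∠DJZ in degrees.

1. ∠JXZ = 128°  [linear pair at X on CJ]
2. ∠CZJ = 98°  [cyclic CZJD, opposite ∠Z+∠D]
3. ∠JCZ = 60°  [same arc ZJ]
4. ∠CJZ = 22°  [△CZJ]
5. ∠DZJ = 30°  [△ZXJ]
6. ∠DJZ = 90°  [△ZJD]

∠DJZ = 90°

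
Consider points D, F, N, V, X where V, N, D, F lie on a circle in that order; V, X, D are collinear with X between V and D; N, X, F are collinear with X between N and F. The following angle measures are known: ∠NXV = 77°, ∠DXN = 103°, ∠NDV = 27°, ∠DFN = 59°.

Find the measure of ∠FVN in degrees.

∠FVN = 109°

1. ∠DNF = 50°  [△NXD]
2. ∠FDN = 71°  [△NDF]
3. ∠FVN = 109°  [cyclic VNDF, opposite ∠V+∠D]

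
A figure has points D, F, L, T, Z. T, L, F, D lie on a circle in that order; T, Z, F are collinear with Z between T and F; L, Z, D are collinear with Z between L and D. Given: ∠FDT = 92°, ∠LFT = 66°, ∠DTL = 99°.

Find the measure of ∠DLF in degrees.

∠DLF = 73°

1. ∠FLT = 88°  [cyclic TLFD, opposite ∠L+∠D]
2. ∠FTL = 26°  [△TLF]
3. ∠DFL = 81°  [cyclic TLFD, opposite ∠T+∠F]
4. ∠FDL = 26°  [same arc LF]
5. ∠DLF = 73°  [△LFD]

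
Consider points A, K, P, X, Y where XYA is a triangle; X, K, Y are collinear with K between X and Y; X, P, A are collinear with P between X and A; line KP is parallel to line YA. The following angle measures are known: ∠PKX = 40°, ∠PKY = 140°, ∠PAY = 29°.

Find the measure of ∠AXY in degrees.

1. ∠AYX = 40°  [KP∥YA, corresponding at K]
2. ∠XAY = 29°  [P on ray AX]
3. ∠AXY = 111°  [△XYA]

∠AXY = 111°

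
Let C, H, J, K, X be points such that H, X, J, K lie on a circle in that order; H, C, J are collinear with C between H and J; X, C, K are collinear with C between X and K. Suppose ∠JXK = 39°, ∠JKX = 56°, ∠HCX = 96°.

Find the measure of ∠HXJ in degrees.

∠HXJ = 67°

1. ∠JHX = 56°  [same arc XJ]
2. ∠JCX = 84°  [linear pair at C on HJ]
3. ∠HJX = 57°  [△XCJ]
4. ∠HXJ = 67°  [△HXJ]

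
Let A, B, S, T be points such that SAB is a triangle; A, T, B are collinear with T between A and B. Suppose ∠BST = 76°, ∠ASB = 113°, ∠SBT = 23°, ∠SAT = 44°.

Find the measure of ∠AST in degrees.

1. ∠BTS = 81°  [△STB]
2. ∠ATS = 99°  [linear pair at T on AB]
3. ∠AST = 37°  [△SAT]

∠AST = 37°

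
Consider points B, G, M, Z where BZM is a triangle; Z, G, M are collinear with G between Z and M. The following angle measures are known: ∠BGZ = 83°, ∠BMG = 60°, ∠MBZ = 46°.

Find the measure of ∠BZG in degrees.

∠BZG = 74°

1. ∠BMZ = 60°  [G on ray MZ]
2. ∠BZM = 74°  [△BZM]
3. ∠BZG = 74°  [G on ray ZM]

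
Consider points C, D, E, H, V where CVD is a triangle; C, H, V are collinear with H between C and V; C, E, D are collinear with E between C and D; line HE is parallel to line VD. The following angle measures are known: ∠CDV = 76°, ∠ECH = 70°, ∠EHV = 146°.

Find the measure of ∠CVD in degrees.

1. ∠CEH = 76°  [HE∥VD, corresponding at E]
2. ∠CHE = 34°  [△CHE]
3. ∠CVD = 34°  [HE∥VD, corresponding at H]

∠CVD = 34°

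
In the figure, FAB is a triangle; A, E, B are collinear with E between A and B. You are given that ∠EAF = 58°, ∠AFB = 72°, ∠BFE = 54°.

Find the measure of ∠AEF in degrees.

1. ∠BAF = 58°  [E on ray AB]
2. ∠ABF = 50°  [△FAB]
3. ∠EBF = 50°  [E on ray BA]
4. ∠BEF = 76°  [△FEB]
5. ∠AEF = 104°  [linear pair at E on AB]

∠AEF = 104°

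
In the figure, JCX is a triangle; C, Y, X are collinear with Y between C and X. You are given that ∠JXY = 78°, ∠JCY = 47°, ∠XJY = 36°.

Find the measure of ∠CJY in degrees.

∠CJY = 19°

1. ∠JYX = 66°  [△JYX]
2. ∠CYJ = 114°  [linear pair at Y on CX]
3. ∠CJY = 19°  [△JCY]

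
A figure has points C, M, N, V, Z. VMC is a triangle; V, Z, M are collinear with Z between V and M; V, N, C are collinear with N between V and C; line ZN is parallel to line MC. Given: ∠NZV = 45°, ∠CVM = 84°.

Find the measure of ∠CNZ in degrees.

∠CNZ = 129°

1. ∠CMV = 45°  [ZN∥MC, corresponding at Z]
2. ∠MCV = 51°  [△VMC]
3. ∠VNZ = 51°  [ZN∥MC, corresponding at N]
4. ∠CNZ = 129°  [linear pair at N on VC]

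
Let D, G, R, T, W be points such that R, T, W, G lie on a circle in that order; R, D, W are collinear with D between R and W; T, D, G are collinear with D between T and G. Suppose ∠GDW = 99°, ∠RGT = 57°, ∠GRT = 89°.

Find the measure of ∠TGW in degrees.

1. ∠RDT = 99°  [vertical angles at D]
2. ∠RWT = 57°  [same arc RT]
3. ∠GWT = 91°  [cyclic RTWG, opposite ∠R+∠W]
4. ∠TDW = 81°  [linear pair at D on RW]
5. ∠GTW = 42°  [△TDW]
6. ∠TGW = 47°  [△TWG]

∠TGW = 47°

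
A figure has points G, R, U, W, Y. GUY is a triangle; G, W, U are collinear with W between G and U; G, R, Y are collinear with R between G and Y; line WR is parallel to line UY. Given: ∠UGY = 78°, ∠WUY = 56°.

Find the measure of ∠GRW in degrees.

∠GRW = 46°

1. ∠GUY = 56°  [W on ray UG]
2. ∠GYU = 46°  [△GUY]
3. ∠GRW = 46°  [WR∥UY, corresponding at R]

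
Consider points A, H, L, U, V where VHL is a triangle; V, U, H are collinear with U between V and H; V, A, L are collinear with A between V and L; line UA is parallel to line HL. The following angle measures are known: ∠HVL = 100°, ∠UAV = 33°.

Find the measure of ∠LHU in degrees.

1. ∠AVU = 100°  [U on VH, A on VL]
2. ∠AUV = 47°  [△VUA]
3. ∠AUH = 133°  [linear pair at U on VH]
4. ∠LHU = 47°  [UA∥HL, co-interior at H–U]

∠LHU = 47°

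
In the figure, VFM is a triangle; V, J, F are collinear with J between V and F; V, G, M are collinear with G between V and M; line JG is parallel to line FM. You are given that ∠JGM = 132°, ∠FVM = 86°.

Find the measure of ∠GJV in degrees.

1. ∠JGV = 48°  [linear pair at G on VM]
2. ∠GVJ = 86°  [J on VF, G on VM]
3. ∠GJV = 46°  [△VJG]

∠GJV = 46°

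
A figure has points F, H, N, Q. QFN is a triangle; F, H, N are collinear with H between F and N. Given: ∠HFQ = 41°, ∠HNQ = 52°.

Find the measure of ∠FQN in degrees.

∠FQN = 87°

1. ∠NFQ = 41°  [H on ray FN]
2. ∠FNQ = 52°  [H on ray NF]
3. ∠FQN = 87°  [△QFN]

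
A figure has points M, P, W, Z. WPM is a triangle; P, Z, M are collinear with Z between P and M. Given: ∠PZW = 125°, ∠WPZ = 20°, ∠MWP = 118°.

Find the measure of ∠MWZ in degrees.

∠MWZ = 83°

1. ∠MZW = 55°  [linear pair at Z on PM]
2. ∠MPW = 20°  [Z on ray PM]
3. ∠PMW = 42°  [△WPM]
4. ∠WMZ = 42°  [Z on ray MP]
5. ∠MWZ = 83°  [△WZM]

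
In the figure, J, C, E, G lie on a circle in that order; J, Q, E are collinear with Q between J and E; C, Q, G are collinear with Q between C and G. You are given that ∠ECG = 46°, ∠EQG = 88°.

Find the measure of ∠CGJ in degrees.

∠CGJ = 42°

1. ∠EJG = 46°  [same arc EG]
2. ∠GQJ = 92°  [linear pair at Q on JE]
3. ∠CGJ = 42°  [△JQG]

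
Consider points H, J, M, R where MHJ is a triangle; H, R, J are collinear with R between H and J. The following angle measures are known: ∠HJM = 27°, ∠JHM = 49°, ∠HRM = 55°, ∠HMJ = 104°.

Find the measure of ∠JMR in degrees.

1. ∠MJR = 27°  [R on ray JH]
2. ∠JRM = 125°  [linear pair at R on HJ]
3. ∠JMR = 28°  [△MRJ]

∠JMR = 28°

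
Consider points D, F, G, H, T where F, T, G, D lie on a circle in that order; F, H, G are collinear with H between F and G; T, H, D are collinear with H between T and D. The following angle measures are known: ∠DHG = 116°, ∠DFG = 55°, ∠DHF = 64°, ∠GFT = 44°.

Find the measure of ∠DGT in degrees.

1. ∠DTG = 55°  [same arc GD]
2. ∠GDT = 44°  [same arc TG]
3. ∠DGT = 81°  [△TGD]

∠DGT = 81°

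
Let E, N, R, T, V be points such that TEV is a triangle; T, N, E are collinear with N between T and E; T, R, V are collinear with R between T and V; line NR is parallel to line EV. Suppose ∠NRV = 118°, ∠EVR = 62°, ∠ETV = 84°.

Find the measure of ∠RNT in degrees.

∠RNT = 34°

1. ∠NRT = 62°  [linear pair at R on TV]
2. ∠NTR = 84°  [N on TE, R on TV]
3. ∠RNT = 34°  [△TNR]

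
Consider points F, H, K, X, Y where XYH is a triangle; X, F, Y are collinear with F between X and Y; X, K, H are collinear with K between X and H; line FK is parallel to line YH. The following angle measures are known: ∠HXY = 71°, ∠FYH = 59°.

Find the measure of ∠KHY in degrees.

∠KHY = 50°

1. ∠HYX = 59°  [F on ray YX]
2. ∠XHY = 50°  [△XYH]
3. ∠KHY = 50°  [K on ray HX]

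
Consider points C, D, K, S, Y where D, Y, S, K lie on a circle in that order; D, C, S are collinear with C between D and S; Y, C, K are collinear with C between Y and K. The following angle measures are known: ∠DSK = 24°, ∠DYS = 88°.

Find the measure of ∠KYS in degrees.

∠KYS = 64°

1. ∠DKS = 92°  [cyclic DYSK, opposite ∠Y+∠K]
2. ∠KDS = 64°  [△DSK]
3. ∠KYS = 64°  [same arc SK]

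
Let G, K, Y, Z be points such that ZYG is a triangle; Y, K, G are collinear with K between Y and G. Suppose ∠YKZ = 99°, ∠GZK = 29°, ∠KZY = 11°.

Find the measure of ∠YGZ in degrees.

1. ∠GKZ = 81°  [linear pair at K on YG]
2. ∠KGZ = 70°  [△ZKG]
3. ∠YGZ = 70°  [K on ray GY]

∠YGZ = 70°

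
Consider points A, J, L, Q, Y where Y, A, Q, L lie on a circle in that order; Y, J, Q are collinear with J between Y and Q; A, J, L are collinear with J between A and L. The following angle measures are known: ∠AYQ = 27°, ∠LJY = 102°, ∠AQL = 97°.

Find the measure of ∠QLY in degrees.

1. ∠ALQ = 27°  [same arc AQ]
2. ∠LJQ = 78°  [linear pair at J on YQ]
3. ∠LAQ = 56°  [△AQL]
4. ∠LQY = 75°  [△QJL]
5. ∠LYQ = 56°  [same arc QL]
6. ∠QLY = 49°  [△YQL]

∠QLY = 49°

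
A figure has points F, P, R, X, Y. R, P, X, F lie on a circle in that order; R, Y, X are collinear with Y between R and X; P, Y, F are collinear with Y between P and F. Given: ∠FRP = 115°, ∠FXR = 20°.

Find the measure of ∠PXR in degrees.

1. ∠FPR = 20°  [same arc RF]
2. ∠PFR = 45°  [△RPF]
3. ∠PXR = 45°  [same arc RP]

∠PXR = 45°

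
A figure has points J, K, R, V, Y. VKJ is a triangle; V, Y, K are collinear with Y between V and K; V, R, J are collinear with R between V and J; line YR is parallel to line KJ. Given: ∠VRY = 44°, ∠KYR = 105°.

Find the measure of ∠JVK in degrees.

1. ∠RYV = 75°  [linear pair at Y on VK]
2. ∠RVY = 61°  [△VYR]
3. ∠JVK = 61°  [Y on VK, R on VJ]

∠JVK = 61°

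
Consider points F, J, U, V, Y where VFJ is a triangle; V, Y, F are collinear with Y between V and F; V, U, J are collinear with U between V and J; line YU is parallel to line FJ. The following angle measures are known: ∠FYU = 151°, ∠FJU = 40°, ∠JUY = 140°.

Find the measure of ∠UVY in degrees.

∠UVY = 111°

1. ∠UYV = 29°  [linear pair at Y on VF]
2. ∠VUY = 40°  [linear pair at U on VJ]
3. ∠UVY = 111°  [△VYU]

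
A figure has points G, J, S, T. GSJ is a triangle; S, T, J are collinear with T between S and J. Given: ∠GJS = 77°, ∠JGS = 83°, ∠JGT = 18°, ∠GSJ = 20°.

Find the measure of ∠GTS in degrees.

∠GTS = 95°

1. ∠GJT = 77°  [T on ray JS]
2. ∠GTJ = 85°  [△GTJ]
3. ∠GTS = 95°  [linear pair at T on SJ]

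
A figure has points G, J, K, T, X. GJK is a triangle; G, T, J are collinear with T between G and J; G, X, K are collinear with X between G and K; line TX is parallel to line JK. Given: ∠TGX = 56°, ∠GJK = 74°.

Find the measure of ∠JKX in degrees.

1. ∠JGK = 56°  [T on GJ, X on GK]
2. ∠GKJ = 50°  [△GJK]
3. ∠JKX = 50°  [X on ray KG]

∠JKX = 50°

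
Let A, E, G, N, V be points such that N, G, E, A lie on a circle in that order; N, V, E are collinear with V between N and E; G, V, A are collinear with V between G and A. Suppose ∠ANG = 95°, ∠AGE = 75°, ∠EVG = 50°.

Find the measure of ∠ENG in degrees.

∠ENG = 20°

1. ∠AEG = 85°  [cyclic NGEA, opposite ∠N+∠E]
2. ∠EAG = 20°  [△GEA]
3. ∠ENG = 20°  [same arc GE]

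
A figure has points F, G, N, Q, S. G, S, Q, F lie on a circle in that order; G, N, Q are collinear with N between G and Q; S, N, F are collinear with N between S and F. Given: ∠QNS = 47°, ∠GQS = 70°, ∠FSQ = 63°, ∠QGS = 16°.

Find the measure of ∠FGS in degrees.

1. ∠GNS = 133°  [linear pair at N on GQ]
2. ∠GFS = 70°  [same arc GS]
3. ∠FSG = 31°  [△GNS]
4. ∠FGS = 79°  [△GSF]

∠FGS = 79°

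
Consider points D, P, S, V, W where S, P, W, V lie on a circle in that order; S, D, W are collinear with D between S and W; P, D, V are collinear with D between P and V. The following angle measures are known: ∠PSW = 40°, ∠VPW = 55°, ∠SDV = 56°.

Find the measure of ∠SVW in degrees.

1. ∠PVW = 40°  [same arc PW]
2. ∠VSW = 55°  [same arc WV]
3. ∠VDW = 124°  [linear pair at D on SW]
4. ∠SWV = 16°  [△WDV]
5. ∠SVW = 109°  [△SWV]

∠SVW = 109°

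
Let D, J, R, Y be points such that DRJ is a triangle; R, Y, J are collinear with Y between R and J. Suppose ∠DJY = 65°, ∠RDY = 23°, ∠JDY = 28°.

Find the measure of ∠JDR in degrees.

∠JDR = 51°

1. ∠DYJ = 87°  [△DYJ]
2. ∠DJR = 65°  [Y on ray JR]
3. ∠DYR = 93°  [linear pair at Y on RJ]
4. ∠DRY = 64°  [△DRY]
5. ∠DRJ = 64°  [Y on ray RJ]
6. ∠JDR = 51°  [△DRJ]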